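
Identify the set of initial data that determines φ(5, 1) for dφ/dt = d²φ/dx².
The entire real line. The heat equation has infinite propagation speed: any initial disturbance instantly affects all points (though exponentially small far away).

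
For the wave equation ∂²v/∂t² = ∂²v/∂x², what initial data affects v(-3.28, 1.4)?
Domain of dependence: [-4.68, -1.88]. Signals travel at speed 1, so data within |x - -3.28| ≤ 1·1.4 = 1.4 can reach the point.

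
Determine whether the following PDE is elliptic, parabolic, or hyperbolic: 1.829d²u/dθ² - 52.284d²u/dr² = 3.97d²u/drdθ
Rewriting in standard form: -52.284d²u/dr² - 3.97d²u/drdθ + 1.829d²u/dθ² = 0. Coefficients: A = -52.284, B = -3.97, C = 1.829. B² - 4AC = 398.270644, which is positive, so the equation is hyperbolic.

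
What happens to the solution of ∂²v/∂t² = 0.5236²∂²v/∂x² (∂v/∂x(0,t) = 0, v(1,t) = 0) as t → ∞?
v oscillates (no decay). Energy is conserved; the solution oscillates indefinitely as standing waves.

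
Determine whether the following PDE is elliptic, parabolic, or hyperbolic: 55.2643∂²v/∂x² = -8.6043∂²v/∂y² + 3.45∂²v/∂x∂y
Rewriting in standard form: 55.2643∂²v/∂x² - 3.45∂²v/∂x∂y + 8.6043∂²v/∂y² = 0. Coefficients: A = 55.2643, B = -3.45, C = 8.6043. B² - 4AC = -1890.13996596, which is negative, so the equation is elliptic.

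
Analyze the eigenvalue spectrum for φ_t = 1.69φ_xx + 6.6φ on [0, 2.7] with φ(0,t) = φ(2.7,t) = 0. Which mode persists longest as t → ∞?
Eigenvalues: λₙ = 1.69n²π²/2.7² - 6.6.
First three modes:
  n=1: λ₁ = 1.69π²/2.7² - 6.6 ≈ -4.312
  n=2: λ₂ = 6.76π²/2.7² - 6.6 ≈ 2.552
  n=3: λ₃ = 15.21π²/2.7² - 6.6 ≈ 13.992
Since 1.69π²/2.7² ≈ 2.288 < 6.6, λ₁ < 0.
The n=1 mode grows fastest (−λₙ is largest for n=1) → dominates.
Asymptotic: φ ~ c₁ sin(πx/2.7) e^{4.312t} (exponential growth at rate −λ₁ ≈ 4.312).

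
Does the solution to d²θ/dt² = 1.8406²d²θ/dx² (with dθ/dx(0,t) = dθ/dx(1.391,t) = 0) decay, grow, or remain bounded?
θ oscillates about a mean that drifts linearly in t (generically unbounded; no decay). There is no damping, so the nonconstant modes persist as standing waves (energy conserved, no decay). But with Neumann conditions at both ends the constant mode has eigenvalue 0: the spatial mean M(t) of θ satisfies M'' = 0, so M(t) = M(0) + M'(0)·t. Unless the initial velocity has zero mean (∫θ_t(x,0)dx = 0), the solution grows linearly in t (unbounded, though not exponentially); if it does have zero mean, the solution stays bounded and simply oscillates.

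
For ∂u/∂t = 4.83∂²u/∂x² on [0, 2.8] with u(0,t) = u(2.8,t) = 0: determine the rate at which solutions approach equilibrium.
Eigenvalues: λₙ = 4.83n²π²/2.8².
First three modes:
  n=1: λ₁ = 4.83π²/2.8² ≈ 6.08
  n=2: λ₂ = 19.32π²/2.8² ≈ 24.322 (4× faster decay)
  n=3: λ₃ = 43.47π²/2.8² ≈ 54.723 (9× faster decay)
As t → ∞, higher modes decay exponentially faster. The n=1 mode dominates: u ~ c₁ sin(πx/2.8) e^{-λ₁t}.
Decay rate: λ₁ = 4.83π²/2.8² ≈ 6.08.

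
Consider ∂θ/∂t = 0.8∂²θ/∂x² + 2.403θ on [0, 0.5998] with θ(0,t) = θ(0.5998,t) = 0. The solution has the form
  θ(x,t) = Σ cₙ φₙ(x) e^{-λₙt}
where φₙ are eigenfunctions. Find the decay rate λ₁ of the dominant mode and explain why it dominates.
Eigenvalues: λₙ = 0.8n²π²/0.5998² - 2.403.
First three modes:
  n=1: λ₁ = 0.8π²/0.5998² - 2.403 ≈ 19.544
  n=2: λ₂ = 3.2π²/0.5998² - 2.403 ≈ 85.385
  n=3: λ₃ = 7.2π²/0.5998² - 2.403 ≈ 195.121
Since 0.8π²/0.5998² ≈ 21.947 > 2.403, all λₙ > 0.
The n=1 mode decays slowest → dominates as t → ∞.
Asymptotic: θ ~ c₁ sin(πx/0.5998) e^{-λ₁t} with decay rate λ₁ ≈ 19.544.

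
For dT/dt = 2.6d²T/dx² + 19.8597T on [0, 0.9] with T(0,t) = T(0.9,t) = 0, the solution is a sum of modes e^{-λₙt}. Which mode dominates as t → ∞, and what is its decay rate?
Eigenvalues: λₙ = 2.6n²π²/0.9² - 19.8597.
First three modes:
  n=1: λ₁ = 2.6π²/0.9² - 19.8597 ≈ 11.821
  n=2: λ₂ = 10.4π²/0.9² - 19.8597 ≈ 106.861
  n=3: λ₃ = 23.4π²/0.9² - 19.8597 ≈ 265.262
Since 2.6π²/0.9² ≈ 31.68 > 19.8597, all λₙ > 0.
The n=1 mode decays slowest → dominates as t → ∞.
Asymptotic: T ~ c₁ sin(πx/0.9) e^{-λ₁t} with decay rate λ₁ ≈ 11.821.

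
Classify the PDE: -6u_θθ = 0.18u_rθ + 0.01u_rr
Rewriting in standard form: -0.01u_rr - 0.18u_rθ - 6u_θθ = 0. A = -0.01, B = -0.18, C = -6. Discriminant B² - 4AC = -0.2076. Since -0.2076 < 0, elliptic.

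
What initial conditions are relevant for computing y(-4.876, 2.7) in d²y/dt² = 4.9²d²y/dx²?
Domain of dependence: [-18.106, 8.354]. Signals travel at speed 4.9, so data within |x - -4.876| ≤ 4.9·2.7 = 13.23 can reach the point.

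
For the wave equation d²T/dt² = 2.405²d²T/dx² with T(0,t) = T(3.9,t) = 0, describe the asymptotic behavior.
T oscillates (no decay). Energy is conserved; the solution oscillates indefinitely as standing waves.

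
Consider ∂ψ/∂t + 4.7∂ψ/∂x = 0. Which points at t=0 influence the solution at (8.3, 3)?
A single point: x = -5.8. The characteristic through (8.3, 3) is x - 4.7t = const, so x = 8.3 - 4.7·3 = -5.8.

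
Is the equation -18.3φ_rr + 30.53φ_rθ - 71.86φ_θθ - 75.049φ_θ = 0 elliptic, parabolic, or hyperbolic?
Computing B² - 4AC with A = -18.3, B = 30.53, C = -71.86: discriminant = -4328.0711 (negative). Answer: elliptic.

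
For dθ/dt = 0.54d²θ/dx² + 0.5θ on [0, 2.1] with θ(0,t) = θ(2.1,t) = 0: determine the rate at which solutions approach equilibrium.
Eigenvalues: λₙ = 0.54n²π²/2.1² - 0.5.
First three modes:
  n=1: λ₁ = 0.54π²/2.1² - 0.5 ≈ 0.709
  n=2: λ₂ = 2.16π²/2.1² - 0.5 ≈ 4.334
  n=3: λ₃ = 4.86π²/2.1² - 0.5 ≈ 10.377
Since 0.54π²/2.1² ≈ 1.209 > 0.5, all λₙ > 0.
The n=1 mode decays slowest → dominates as t → ∞.
Asymptotic: θ ~ c₁ sin(πx/2.1) e^{-λ₁t} with decay rate λ₁ ≈ 0.709.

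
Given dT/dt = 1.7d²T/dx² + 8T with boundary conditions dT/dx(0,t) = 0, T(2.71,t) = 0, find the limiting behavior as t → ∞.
T grows unboundedly. Reaction dominates diffusion (r=8 > κπ²/(4L²)≈0.57); solution grows exponentially.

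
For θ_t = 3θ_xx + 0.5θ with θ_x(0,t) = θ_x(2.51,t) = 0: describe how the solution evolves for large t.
θ grows unboundedly. With Neumann BCs the constant mode has diffusion eigenvalue 0, so any r > 0 makes it grow like e^(0.5t); solution grows exponentially.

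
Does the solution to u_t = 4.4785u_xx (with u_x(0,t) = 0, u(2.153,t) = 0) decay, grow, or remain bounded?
u → 0. Heat escapes through the Dirichlet boundary.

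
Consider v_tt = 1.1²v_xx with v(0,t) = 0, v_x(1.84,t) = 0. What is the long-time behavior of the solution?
As t → ∞, v oscillates (no decay). Energy is conserved; the solution oscillates indefinitely as standing waves.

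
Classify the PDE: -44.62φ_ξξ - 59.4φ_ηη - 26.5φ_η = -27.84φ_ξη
Rewriting in standard form: -44.62φ_ξξ + 27.84φ_ξη - 59.4φ_ηη - 26.5φ_η = 0. A = -44.62, B = 27.84, C = -59.4. Discriminant B² - 4AC = -9826.6464. Since -9826.6464 < 0, elliptic.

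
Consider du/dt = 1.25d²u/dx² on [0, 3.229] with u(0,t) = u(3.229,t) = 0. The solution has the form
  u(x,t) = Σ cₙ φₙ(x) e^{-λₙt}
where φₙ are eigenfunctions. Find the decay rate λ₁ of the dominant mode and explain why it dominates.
Eigenvalues: λₙ = 1.25n²π²/3.229².
First three modes:
  n=1: λ₁ = 1.25π²/3.229² ≈ 1.183
  n=2: λ₂ = 5π²/3.229² ≈ 4.733 (4× faster decay)
  n=3: λ₃ = 11.25π²/3.229² ≈ 10.649 (9× faster decay)
As t → ∞, higher modes decay exponentially faster. The n=1 mode dominates: u ~ c₁ sin(πx/3.229) e^{-λ₁t}.
Decay rate: λ₁ = 1.25π²/3.229² ≈ 1.183.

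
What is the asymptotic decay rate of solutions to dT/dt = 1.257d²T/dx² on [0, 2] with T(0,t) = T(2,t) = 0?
Eigenvalues: λₙ = 1.257n²π²/2².
First three modes:
  n=1: λ₁ = 1.257π²/2² ≈ 3.102
  n=2: λ₂ = 5.028π²/2² ≈ 12.406 (4× faster decay)
  n=3: λ₃ = 11.313π²/2² ≈ 27.914 (9× faster decay)
As t → ∞, higher modes decay exponentially faster. The n=1 mode dominates: T ~ c₁ sin(πx/2) e^{-λ₁t}.
Decay rate: λ₁ = 1.257π²/2² ≈ 3.102.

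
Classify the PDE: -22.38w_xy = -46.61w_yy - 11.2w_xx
Rewriting in standard form: 11.2w_xx - 22.38w_xy + 46.61w_yy = 0. A = 11.2, B = -22.38, C = 46.61. Discriminant B² - 4AC = -1587.2636. Since -1587.2636 < 0, elliptic.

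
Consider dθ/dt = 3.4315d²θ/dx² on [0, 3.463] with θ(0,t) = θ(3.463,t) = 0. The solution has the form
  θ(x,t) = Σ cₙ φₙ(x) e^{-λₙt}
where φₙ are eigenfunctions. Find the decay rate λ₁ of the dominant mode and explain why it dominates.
Eigenvalues: λₙ = 3.4315n²π²/3.463².
First three modes:
  n=1: λ₁ = 3.4315π²/3.463² ≈ 2.824
  n=2: λ₂ = 13.726π²/3.463² ≈ 11.296 (4× faster decay)
  n=3: λ₃ = 30.8835π²/3.463² ≈ 25.417 (9× faster decay)
As t → ∞, higher modes decay exponentially faster. The n=1 mode dominates: θ ~ c₁ sin(πx/3.463) e^{-λ₁t}.
Decay rate: λ₁ = 3.4315π²/3.463² ≈ 2.824.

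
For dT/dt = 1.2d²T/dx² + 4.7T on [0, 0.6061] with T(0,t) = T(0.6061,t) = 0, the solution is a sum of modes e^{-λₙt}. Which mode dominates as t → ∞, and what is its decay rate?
Eigenvalues: λₙ = 1.2n²π²/0.6061² - 4.7.
First three modes:
  n=1: λ₁ = 1.2π²/0.6061² - 4.7 ≈ 27.54
  n=2: λ₂ = 4.8π²/0.6061² - 4.7 ≈ 124.259
  n=3: λ₃ = 10.8π²/0.6061² - 4.7 ≈ 285.458
Since 1.2π²/0.6061² ≈ 32.24 > 4.7, all λₙ > 0.
The n=1 mode decays slowest → dominates as t → ∞.
Asymptotic: T ~ c₁ sin(πx/0.6061) e^{-λ₁t} with decay rate λ₁ ≈ 27.54.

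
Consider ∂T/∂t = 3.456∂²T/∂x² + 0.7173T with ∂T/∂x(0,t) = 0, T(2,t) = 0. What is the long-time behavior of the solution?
As t → ∞, T → 0. Diffusion dominates reaction (r=0.7173 < κπ²/(4L²)≈2.13); solution decays.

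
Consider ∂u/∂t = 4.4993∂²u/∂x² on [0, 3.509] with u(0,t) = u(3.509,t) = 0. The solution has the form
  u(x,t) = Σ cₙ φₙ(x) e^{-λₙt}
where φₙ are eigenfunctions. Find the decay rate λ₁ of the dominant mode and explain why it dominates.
Eigenvalues: λₙ = 4.4993n²π²/3.509².
First three modes:
  n=1: λ₁ = 4.4993π²/3.509² ≈ 3.606
  n=2: λ₂ = 17.9972π²/3.509² ≈ 14.426 (4× faster decay)
  n=3: λ₃ = 40.4937π²/3.509² ≈ 32.458 (9× faster decay)
As t → ∞, higher modes decay exponentially faster. The n=1 mode dominates: u ~ c₁ sin(πx/3.509) e^{-λ₁t}.
Decay rate: λ₁ = 4.4993π²/3.509² ≈ 3.606.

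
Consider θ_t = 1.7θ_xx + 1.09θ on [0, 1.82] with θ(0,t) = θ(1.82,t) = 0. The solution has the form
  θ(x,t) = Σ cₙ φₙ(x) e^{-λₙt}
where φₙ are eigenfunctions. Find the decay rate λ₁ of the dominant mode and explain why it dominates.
Eigenvalues: λₙ = 1.7n²π²/1.82² - 1.09.
First three modes:
  n=1: λ₁ = 1.7π²/1.82² - 1.09 ≈ 3.975
  n=2: λ₂ = 6.8π²/1.82² - 1.09 ≈ 19.171
  n=3: λ₃ = 15.3π²/1.82² - 1.09 ≈ 44.498
Since 1.7π²/1.82² ≈ 5.065 > 1.09, all λₙ > 0.
The n=1 mode decays slowest → dominates as t → ∞.
Asymptotic: θ ~ c₁ sin(πx/1.82) e^{-λ₁t} with decay rate λ₁ ≈ 3.975.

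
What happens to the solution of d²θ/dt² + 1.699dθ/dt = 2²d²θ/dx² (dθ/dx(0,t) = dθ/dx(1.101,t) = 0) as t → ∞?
θ → constant (steady state). Damping (γ=1.699) dissipates the nonconstant modes; with Neumann BCs the spatial average obeys M''+γM'=0 and tends to a finite limit.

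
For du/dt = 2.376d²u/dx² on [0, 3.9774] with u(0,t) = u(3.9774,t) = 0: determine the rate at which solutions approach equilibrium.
Eigenvalues: λₙ = 2.376n²π²/3.9774².
First three modes:
  n=1: λ₁ = 2.376π²/3.9774² ≈ 1.482
  n=2: λ₂ = 9.504π²/3.9774² ≈ 5.929 (4× faster decay)
  n=3: λ₃ = 21.384π²/3.9774² ≈ 13.341 (9× faster decay)
As t → ∞, higher modes decay exponentially faster. The n=1 mode dominates: u ~ c₁ sin(πx/3.9774) e^{-λ₁t}.
Decay rate: λ₁ = 2.376π²/3.9774² ≈ 1.482.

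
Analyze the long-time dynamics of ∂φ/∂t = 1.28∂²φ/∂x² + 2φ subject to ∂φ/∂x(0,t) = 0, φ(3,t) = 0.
Long-time behavior: φ grows unboundedly. Reaction dominates diffusion (r=2 > κπ²/(4L²)≈0.35); solution grows exponentially.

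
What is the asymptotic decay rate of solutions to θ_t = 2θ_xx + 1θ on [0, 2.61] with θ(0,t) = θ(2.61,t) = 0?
Eigenvalues: λₙ = 2n²π²/2.61² - 1.
First three modes:
  n=1: λ₁ = 2π²/2.61² - 1 ≈ 1.898
  n=2: λ₂ = 8π²/2.61² - 1 ≈ 10.591
  n=3: λ₃ = 18π²/2.61² - 1 ≈ 25.079
Since 2π²/2.61² ≈ 2.898 > 1, all λₙ > 0.
The n=1 mode decays slowest → dominates as t → ∞.
Asymptotic: θ ~ c₁ sin(πx/2.61) e^{-λ₁t} with decay rate λ₁ ≈ 1.898.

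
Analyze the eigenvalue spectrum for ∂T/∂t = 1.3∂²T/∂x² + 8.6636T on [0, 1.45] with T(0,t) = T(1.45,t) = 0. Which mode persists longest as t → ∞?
Eigenvalues: λₙ = 1.3n²π²/1.45² - 8.6636.
First three modes:
  n=1: λ₁ = 1.3π²/1.45² - 8.6636 ≈ -2.561
  n=2: λ₂ = 5.2π²/1.45² - 8.6636 ≈ 15.746
  n=3: λ₃ = 11.7π²/1.45² - 8.6636 ≈ 46.259
Since 1.3π²/1.45² ≈ 6.102 < 8.6636, λ₁ < 0.
The n=1 mode grows fastest (−λₙ is largest for n=1) → dominates.
Asymptotic: T ~ c₁ sin(πx/1.45) e^{2.561t} (exponential growth at rate −λ₁ ≈ 2.561).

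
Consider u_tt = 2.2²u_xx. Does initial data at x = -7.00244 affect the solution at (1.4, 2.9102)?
No. The domain of dependence is [-5.00244, 7.80244], and -7.00244 is outside this interval.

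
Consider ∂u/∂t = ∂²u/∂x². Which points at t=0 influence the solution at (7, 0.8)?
The entire real line. The heat equation has infinite propagation speed: any initial disturbance instantly affects all points (though exponentially small far away).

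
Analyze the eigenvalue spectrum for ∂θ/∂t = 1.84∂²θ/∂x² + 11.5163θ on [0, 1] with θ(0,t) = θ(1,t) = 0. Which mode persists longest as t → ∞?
Eigenvalues: λₙ = 1.84n²π²/1² - 11.5163.
First three modes:
  n=1: λ₁ = 1.84π² - 11.5163 ≈ 6.644
  n=2: λ₂ = 7.36π² - 11.5163 ≈ 61.124
  n=3: λ₃ = 16.56π² - 11.5163 ≈ 151.924
Since 1.84π² ≈ 18.16 > 11.5163, all λₙ > 0.
The n=1 mode decays slowest → dominates as t → ∞.
Asymptotic: θ ~ c₁ sin(πx/1) e^{-λ₁t} with decay rate λ₁ ≈ 6.644.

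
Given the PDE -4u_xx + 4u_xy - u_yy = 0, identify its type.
The second-order coefficients are A = -4, B = 4, C = -1. Since B² - 4AC = 0 = 0, this is a parabolic PDE.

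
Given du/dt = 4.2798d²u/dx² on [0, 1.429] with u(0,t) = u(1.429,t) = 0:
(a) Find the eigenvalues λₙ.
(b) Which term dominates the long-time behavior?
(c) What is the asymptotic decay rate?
Eigenvalues: λₙ = 4.2798n²π²/1.429².
First three modes:
  n=1: λ₁ = 4.2798π²/1.429² ≈ 20.685
  n=2: λ₂ = 17.1192π²/1.429² ≈ 82.741 (4× faster decay)
  n=3: λ₃ = 38.5182π²/1.429² ≈ 186.166 (9× faster decay)
As t → ∞, higher modes decay exponentially faster. The n=1 mode dominates: u ~ c₁ sin(πx/1.429) e^{-λ₁t}.
Decay rate: λ₁ = 4.2798π²/1.429² ≈ 20.685.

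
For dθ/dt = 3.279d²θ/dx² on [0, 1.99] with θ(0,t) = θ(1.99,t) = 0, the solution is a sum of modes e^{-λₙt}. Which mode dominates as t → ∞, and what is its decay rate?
Eigenvalues: λₙ = 3.279n²π²/1.99².
First three modes:
  n=1: λ₁ = 3.279π²/1.99² ≈ 8.172
  n=2: λ₂ = 13.116π²/1.99² ≈ 32.689 (4× faster decay)
  n=3: λ₃ = 29.511π²/1.99² ≈ 73.549 (9× faster decay)
As t → ∞, higher modes decay exponentially faster. The n=1 mode dominates: θ ~ c₁ sin(πx/1.99) e^{-λ₁t}.
Decay rate: λ₁ = 3.279π²/1.99² ≈ 8.172.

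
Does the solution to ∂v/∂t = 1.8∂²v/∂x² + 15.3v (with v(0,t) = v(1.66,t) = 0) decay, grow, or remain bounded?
v grows unboundedly. Reaction dominates diffusion (r=15.3 > κπ²/L²≈6.45); solution grows exponentially.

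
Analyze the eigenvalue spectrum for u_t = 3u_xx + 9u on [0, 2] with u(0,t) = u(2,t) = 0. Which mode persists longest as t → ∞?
Eigenvalues: λₙ = 3n²π²/2² - 9.
First three modes:
  n=1: λ₁ = 3π²/2² - 9 ≈ -1.598
  n=2: λ₂ = 12π²/2² - 9 ≈ 20.609
  n=3: λ₃ = 27π²/2² - 9 ≈ 57.62
Since 3π²/2² ≈ 7.402 < 9, λ₁ < 0.
The n=1 mode grows fastest (−λₙ is largest for n=1) → dominates.
Asymptotic: u ~ c₁ sin(πx/2) e^{1.598t} (exponential growth at rate −λ₁ ≈ 1.598).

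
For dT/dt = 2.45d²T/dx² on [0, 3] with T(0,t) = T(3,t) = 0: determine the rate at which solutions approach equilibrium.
Eigenvalues: λₙ = 2.45n²π²/3².
First three modes:
  n=1: λ₁ = 2.45π²/3² ≈ 2.687
  n=2: λ₂ = 9.8π²/3² ≈ 10.747 (4× faster decay)
  n=3: λ₃ = 22.05π²/3² ≈ 24.181 (9× faster decay)
As t → ∞, higher modes decay exponentially faster. The n=1 mode dominates: T ~ c₁ sin(πx/3) e^{-λ₁t}.
Decay rate: λ₁ = 2.45π²/3² ≈ 2.687.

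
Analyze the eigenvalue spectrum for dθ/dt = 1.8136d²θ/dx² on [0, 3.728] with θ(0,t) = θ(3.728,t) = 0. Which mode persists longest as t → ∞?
Eigenvalues: λₙ = 1.8136n²π²/3.728².
First three modes:
  n=1: λ₁ = 1.8136π²/3.728² ≈ 1.288
  n=2: λ₂ = 7.2544π²/3.728² ≈ 5.152 (4× faster decay)
  n=3: λ₃ = 16.3224π²/3.728² ≈ 11.591 (9× faster decay)
As t → ∞, higher modes decay exponentially faster. The n=1 mode dominates: θ ~ c₁ sin(πx/3.728) e^{-λ₁t}.
Decay rate: λ₁ = 1.8136π²/3.728² ≈ 1.288.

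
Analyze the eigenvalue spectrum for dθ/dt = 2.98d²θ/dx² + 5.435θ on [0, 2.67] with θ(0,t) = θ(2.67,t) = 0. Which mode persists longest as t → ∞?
Eigenvalues: λₙ = 2.98n²π²/2.67² - 5.435.
First three modes:
  n=1: λ₁ = 2.98π²/2.67² - 5.435 ≈ -1.309
  n=2: λ₂ = 11.92π²/2.67² - 5.435 ≈ 11.068
  n=3: λ₃ = 26.82π²/2.67² - 5.435 ≈ 31.696
Since 2.98π²/2.67² ≈ 4.126 < 5.435, λ₁ < 0.
The n=1 mode grows fastest (−λₙ is largest for n=1) → dominates.
Asymptotic: θ ~ c₁ sin(πx/2.67) e^{1.309t} (exponential growth at rate −λ₁ ≈ 1.309).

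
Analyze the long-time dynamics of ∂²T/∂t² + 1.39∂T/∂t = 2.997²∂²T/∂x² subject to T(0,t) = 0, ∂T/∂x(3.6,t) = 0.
Long-time behavior: T → 0. Damping (γ=1.39) dissipates energy; oscillations decay exponentially.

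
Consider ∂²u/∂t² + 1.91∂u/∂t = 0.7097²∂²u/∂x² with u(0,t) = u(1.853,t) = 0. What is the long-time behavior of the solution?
As t → ∞, u → 0. Damping (γ=1.91) dissipates energy; oscillations decay exponentially.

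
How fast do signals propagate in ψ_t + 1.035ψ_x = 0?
Speed = 1.035. Information travels along x - 1.035t = const (rightward).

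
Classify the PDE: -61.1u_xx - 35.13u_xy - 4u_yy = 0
A = -61.1, B = -35.13, C = -4. Discriminant B² - 4AC = 256.5169. Since 256.5169 > 0, hyperbolic.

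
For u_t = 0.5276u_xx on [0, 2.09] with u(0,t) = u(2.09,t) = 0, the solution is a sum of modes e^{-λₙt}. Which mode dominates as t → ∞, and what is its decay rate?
Eigenvalues: λₙ = 0.5276n²π²/2.09².
First three modes:
  n=1: λ₁ = 0.5276π²/2.09² ≈ 1.192
  n=2: λ₂ = 2.1104π²/2.09² ≈ 4.768 (4× faster decay)
  n=3: λ₃ = 4.7484π²/2.09² ≈ 10.729 (9× faster decay)
As t → ∞, higher modes decay exponentially faster. The n=1 mode dominates: u ~ c₁ sin(πx/2.09) e^{-λ₁t}.
Decay rate: λ₁ = 0.5276π²/2.09² ≈ 1.192.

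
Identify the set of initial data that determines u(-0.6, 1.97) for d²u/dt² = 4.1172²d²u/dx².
Domain of dependence: [-8.710884, 7.510884]. Signals travel at speed 4.1172, so data within |x - -0.6| ≤ 4.1172·1.97 = 8.110884 can reach the point.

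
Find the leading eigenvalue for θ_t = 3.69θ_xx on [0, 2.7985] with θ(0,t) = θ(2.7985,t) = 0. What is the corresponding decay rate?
Eigenvalues: λₙ = 3.69n²π²/2.7985².
First three modes:
  n=1: λ₁ = 3.69π²/2.7985² ≈ 4.65
  n=2: λ₂ = 14.76π²/2.7985² ≈ 18.601 (4× faster decay)
  n=3: λ₃ = 33.21π²/2.7985² ≈ 41.852 (9× faster decay)
As t → ∞, higher modes decay exponentially faster. The n=1 mode dominates: θ ~ c₁ sin(πx/2.7985) e^{-λ₁t}.
Decay rate: λ₁ = 3.69π²/2.7985² ≈ 4.65.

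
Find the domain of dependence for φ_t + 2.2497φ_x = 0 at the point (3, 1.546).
A single point: x = -0.4780362. The characteristic through (3, 1.546) is x - 2.2497t = const, so x = 3 - 2.2497·1.546 = -0.4780362.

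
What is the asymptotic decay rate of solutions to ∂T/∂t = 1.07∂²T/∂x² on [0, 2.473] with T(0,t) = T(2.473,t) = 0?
Eigenvalues: λₙ = 1.07n²π²/2.473².
First three modes:
  n=1: λ₁ = 1.07π²/2.473² ≈ 1.727
  n=2: λ₂ = 4.28π²/2.473² ≈ 6.907 (4× faster decay)
  n=3: λ₃ = 9.63π²/2.473² ≈ 15.541 (9× faster decay)
As t → ∞, higher modes decay exponentially faster. The n=1 mode dominates: T ~ c₁ sin(πx/2.473) e^{-λ₁t}.
Decay rate: λ₁ = 1.07π²/2.473² ≈ 1.727.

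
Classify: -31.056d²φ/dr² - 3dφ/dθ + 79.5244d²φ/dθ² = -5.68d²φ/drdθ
Rewriting in standard form: -31.056d²φ/dr² + 5.68d²φ/drdθ + 79.5244d²φ/dθ² - 3dφ/dθ = 0. Hyperbolic (discriminant = 9911.1014656).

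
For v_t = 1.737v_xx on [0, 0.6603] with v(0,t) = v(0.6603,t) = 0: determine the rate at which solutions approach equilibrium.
Eigenvalues: λₙ = 1.737n²π²/0.6603².
First three modes:
  n=1: λ₁ = 1.737π²/0.6603² ≈ 39.32
  n=2: λ₂ = 6.948π²/0.6603² ≈ 157.281 (4× faster decay)
  n=3: λ₃ = 15.633π²/0.6603² ≈ 353.883 (9× faster decay)
As t → ∞, higher modes decay exponentially faster. The n=1 mode dominates: v ~ c₁ sin(πx/0.6603) e^{-λ₁t}.
Decay rate: λ₁ = 1.737π²/0.6603² ≈ 39.32.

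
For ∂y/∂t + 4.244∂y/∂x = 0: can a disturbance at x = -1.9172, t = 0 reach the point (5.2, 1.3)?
No. Only data at x = -0.3172 affects (5.2, 1.3). Advection has one-way propagation along characteristics.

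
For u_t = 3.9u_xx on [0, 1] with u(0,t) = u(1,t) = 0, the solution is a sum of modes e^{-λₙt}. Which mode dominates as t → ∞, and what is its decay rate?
Eigenvalues: λₙ = 3.9n²π².
First three modes:
  n=1: λ₁ = 3.9π² ≈ 38.491
  n=2: λ₂ = 15.6π² ≈ 153.966 (4× faster decay)
  n=3: λ₃ = 35.1π² ≈ 346.423 (9× faster decay)
As t → ∞, higher modes decay exponentially faster. The n=1 mode dominates: u ~ c₁ sin(πx) e^{-λ₁t}.
Decay rate: λ₁ = 3.9π² ≈ 38.491.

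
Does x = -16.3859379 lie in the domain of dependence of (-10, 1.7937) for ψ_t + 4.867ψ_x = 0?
No. Only data at x = -18.7299379 affects (-10, 1.7937). Advection has one-way propagation along characteristics.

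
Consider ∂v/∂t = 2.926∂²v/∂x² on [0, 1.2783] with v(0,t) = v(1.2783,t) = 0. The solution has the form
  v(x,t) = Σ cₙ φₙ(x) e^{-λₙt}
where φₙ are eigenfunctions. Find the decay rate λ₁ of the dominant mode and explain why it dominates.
Eigenvalues: λₙ = 2.926n²π²/1.2783².
First three modes:
  n=1: λ₁ = 2.926π²/1.2783² ≈ 17.673
  n=2: λ₂ = 11.704π²/1.2783² ≈ 70.692 (4× faster decay)
  n=3: λ₃ = 26.334π²/1.2783² ≈ 159.056 (9× faster decay)
As t → ∞, higher modes decay exponentially faster. The n=1 mode dominates: v ~ c₁ sin(πx/1.2783) e^{-λ₁t}.
Decay rate: λ₁ = 2.926π²/1.2783² ≈ 17.673.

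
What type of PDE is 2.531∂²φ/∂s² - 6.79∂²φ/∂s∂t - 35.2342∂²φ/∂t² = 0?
With A = 2.531, B = -6.79, C = -35.2342, the discriminant is 402.8151408. This is a hyperbolic PDE.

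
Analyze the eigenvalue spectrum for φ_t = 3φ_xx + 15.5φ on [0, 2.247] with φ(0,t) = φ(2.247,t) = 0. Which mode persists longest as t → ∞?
Eigenvalues: λₙ = 3n²π²/2.247² - 15.5.
First three modes:
  n=1: λ₁ = 3π²/2.247² - 15.5 ≈ -9.636
  n=2: λ₂ = 12π²/2.247² - 15.5 ≈ 7.957
  n=3: λ₃ = 27π²/2.247² - 15.5 ≈ 37.279
Since 3π²/2.247² ≈ 5.864 < 15.5, λ₁ < 0.
The n=1 mode grows fastest (−λₙ is largest for n=1) → dominates.
Asymptotic: φ ~ c₁ sin(πx/2.247) e^{9.636t} (exponential growth at rate −λ₁ ≈ 9.636).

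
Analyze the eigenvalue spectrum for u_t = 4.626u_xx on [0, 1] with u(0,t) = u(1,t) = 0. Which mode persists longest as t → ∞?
Eigenvalues: λₙ = 4.626n²π².
First three modes:
  n=1: λ₁ = 4.626π² ≈ 45.657
  n=2: λ₂ = 18.504π² ≈ 182.627 (4× faster decay)
  n=3: λ₃ = 41.634π² ≈ 410.911 (9× faster decay)
As t → ∞, higher modes decay exponentially faster. The n=1 mode dominates: u ~ c₁ sin(πx) e^{-λ₁t}.
Decay rate: λ₁ = 4.626π² ≈ 45.657.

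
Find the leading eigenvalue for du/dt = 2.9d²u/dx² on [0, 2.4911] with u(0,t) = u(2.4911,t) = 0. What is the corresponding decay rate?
Eigenvalues: λₙ = 2.9n²π²/2.4911².
First three modes:
  n=1: λ₁ = 2.9π²/2.4911² ≈ 4.612
  n=2: λ₂ = 11.6π²/2.4911² ≈ 18.449 (4× faster decay)
  n=3: λ₃ = 26.1π²/2.4911² ≈ 41.51 (9× faster decay)
As t → ∞, higher modes decay exponentially faster. The n=1 mode dominates: u ~ c₁ sin(πx/2.4911) e^{-λ₁t}.
Decay rate: λ₁ = 2.9π²/2.4911² ≈ 4.612.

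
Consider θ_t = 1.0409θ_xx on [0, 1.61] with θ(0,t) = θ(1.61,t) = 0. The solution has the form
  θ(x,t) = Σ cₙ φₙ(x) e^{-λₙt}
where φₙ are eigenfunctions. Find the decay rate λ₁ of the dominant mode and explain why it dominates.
Eigenvalues: λₙ = 1.0409n²π²/1.61².
First three modes:
  n=1: λ₁ = 1.0409π²/1.61² ≈ 3.963
  n=2: λ₂ = 4.1636π²/1.61² ≈ 15.853 (4× faster decay)
  n=3: λ₃ = 9.3681π²/1.61² ≈ 35.67 (9× faster decay)
As t → ∞, higher modes decay exponentially faster. The n=1 mode dominates: θ ~ c₁ sin(πx/1.61) e^{-λ₁t}.
Decay rate: λ₁ = 1.0409π²/1.61² ≈ 3.963.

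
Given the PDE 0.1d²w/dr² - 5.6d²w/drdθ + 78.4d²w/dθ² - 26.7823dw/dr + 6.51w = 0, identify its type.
The second-order coefficients are A = 0.1, B = -5.6, C = 78.4. Since B² - 4AC = 0 = 0, this is a parabolic PDE.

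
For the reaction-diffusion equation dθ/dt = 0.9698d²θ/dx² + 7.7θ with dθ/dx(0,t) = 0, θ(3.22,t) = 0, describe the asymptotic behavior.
θ grows unboundedly. Reaction dominates diffusion (r=7.7 > κπ²/(4L²)≈0.23); solution grows exponentially.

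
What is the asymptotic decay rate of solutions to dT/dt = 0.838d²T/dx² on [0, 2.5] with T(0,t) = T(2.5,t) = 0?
Eigenvalues: λₙ = 0.838n²π²/2.5².
First three modes:
  n=1: λ₁ = 0.838π²/2.5² ≈ 1.323
  n=2: λ₂ = 3.352π²/2.5² ≈ 5.293 (4× faster decay)
  n=3: λ₃ = 7.542π²/2.5² ≈ 11.91 (9× faster decay)
As t → ∞, higher modes decay exponentially faster. The n=1 mode dominates: T ~ c₁ sin(πx/2.5) e^{-λ₁t}.
Decay rate: λ₁ = 0.838π²/2.5² ≈ 1.323.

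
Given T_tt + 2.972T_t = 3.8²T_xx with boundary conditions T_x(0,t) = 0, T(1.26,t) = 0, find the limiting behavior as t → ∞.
T → 0. Damping (γ=2.972) dissipates energy; oscillations decay exponentially.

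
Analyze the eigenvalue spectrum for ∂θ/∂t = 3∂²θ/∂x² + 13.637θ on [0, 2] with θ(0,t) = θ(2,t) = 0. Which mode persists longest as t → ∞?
Eigenvalues: λₙ = 3n²π²/2² - 13.637.
First three modes:
  n=1: λ₁ = 3π²/2² - 13.637 ≈ -6.235
  n=2: λ₂ = 12π²/2² - 13.637 ≈ 15.972
  n=3: λ₃ = 27π²/2² - 13.637 ≈ 52.983
Since 3π²/2² ≈ 7.402 < 13.637, λ₁ < 0.
The n=1 mode grows fastest (−λₙ is largest for n=1) → dominates.
Asymptotic: θ ~ c₁ sin(πx/2) e^{6.235t} (exponential growth at rate −λ₁ ≈ 6.235).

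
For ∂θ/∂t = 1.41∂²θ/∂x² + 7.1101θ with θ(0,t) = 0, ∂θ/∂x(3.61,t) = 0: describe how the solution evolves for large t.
θ grows unboundedly. Reaction dominates diffusion (r=7.1101 > κπ²/(4L²)≈0.27); solution grows exponentially.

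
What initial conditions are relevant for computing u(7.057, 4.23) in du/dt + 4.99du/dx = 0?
A single point: x = -14.0507. The characteristic through (7.057, 4.23) is x - 4.99t = const, so x = 7.057 - 4.99·4.23 = -14.0507.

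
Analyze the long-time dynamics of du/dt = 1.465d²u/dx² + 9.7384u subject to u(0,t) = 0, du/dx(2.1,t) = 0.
Long-time behavior: u grows unboundedly. Reaction dominates diffusion (r=9.7384 > κπ²/(4L²)≈0.82); solution grows exponentially.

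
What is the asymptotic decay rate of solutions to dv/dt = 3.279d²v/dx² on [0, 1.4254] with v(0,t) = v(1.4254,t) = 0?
Eigenvalues: λₙ = 3.279n²π²/1.4254².
First three modes:
  n=1: λ₁ = 3.279π²/1.4254² ≈ 15.928
  n=2: λ₂ = 13.116π²/1.4254² ≈ 63.713 (4× faster decay)
  n=3: λ₃ = 29.511π²/1.4254² ≈ 143.354 (9× faster decay)
As t → ∞, higher modes decay exponentially faster. The n=1 mode dominates: v ~ c₁ sin(πx/1.4254) e^{-λ₁t}.
Decay rate: λ₁ = 3.279π²/1.4254² ≈ 15.928.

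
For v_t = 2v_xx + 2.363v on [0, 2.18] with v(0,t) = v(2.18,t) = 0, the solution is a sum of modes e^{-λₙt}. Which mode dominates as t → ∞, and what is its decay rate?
Eigenvalues: λₙ = 2n²π²/2.18² - 2.363.
First three modes:
  n=1: λ₁ = 2π²/2.18² - 2.363 ≈ 1.791
  n=2: λ₂ = 8π²/2.18² - 2.363 ≈ 14.251
  n=3: λ₃ = 18π²/2.18² - 2.363 ≈ 35.019
Since 2π²/2.18² ≈ 4.154 > 2.363, all λₙ > 0.
The n=1 mode decays slowest → dominates as t → ∞.
Asymptotic: v ~ c₁ sin(πx/2.18) e^{-λ₁t} with decay rate λ₁ ≈ 1.791.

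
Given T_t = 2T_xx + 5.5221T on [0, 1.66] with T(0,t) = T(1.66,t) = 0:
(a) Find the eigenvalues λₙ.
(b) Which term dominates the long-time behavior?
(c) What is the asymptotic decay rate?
Eigenvalues: λₙ = 2n²π²/1.66² - 5.5221.
First three modes:
  n=1: λ₁ = 2π²/1.66² - 5.5221 ≈ 1.641
  n=2: λ₂ = 8π²/1.66² - 5.5221 ≈ 23.131
  n=3: λ₃ = 18π²/1.66² - 5.5221 ≈ 58.948
Since 2π²/1.66² ≈ 7.163 > 5.5221, all λₙ > 0.
The n=1 mode decays slowest → dominates as t → ∞.
Asymptotic: T ~ c₁ sin(πx/1.66) e^{-λ₁t} with decay rate λ₁ ≈ 1.641.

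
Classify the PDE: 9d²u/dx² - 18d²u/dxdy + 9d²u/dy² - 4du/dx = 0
A = 9, B = -18, C = 9. Discriminant B² - 4AC = 0. Since 0 = 0, parabolic.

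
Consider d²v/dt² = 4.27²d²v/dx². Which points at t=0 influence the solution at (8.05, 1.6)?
Domain of dependence: [1.218, 14.882]. Signals travel at speed 4.27, so data within |x - 8.05| ≤ 4.27·1.6 = 6.832 can reach the point.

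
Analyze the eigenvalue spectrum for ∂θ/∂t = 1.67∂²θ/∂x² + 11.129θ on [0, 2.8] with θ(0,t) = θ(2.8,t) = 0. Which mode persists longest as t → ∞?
Eigenvalues: λₙ = 1.67n²π²/2.8² - 11.129.
First three modes:
  n=1: λ₁ = 1.67π²/2.8² - 11.129 ≈ -9.027
  n=2: λ₂ = 6.68π²/2.8² - 11.129 ≈ -2.72
  n=3: λ₃ = 15.03π²/2.8² - 11.129 ≈ 7.792
Since 1.67π²/2.8² ≈ 2.102 < 11.129, λ₁ < 0.
The n=1 mode grows fastest (−λₙ is largest for n=1) → dominates.
Asymptotic: θ ~ c₁ sin(πx/2.8) e^{9.027t} (exponential growth at rate −λ₁ ≈ 9.027).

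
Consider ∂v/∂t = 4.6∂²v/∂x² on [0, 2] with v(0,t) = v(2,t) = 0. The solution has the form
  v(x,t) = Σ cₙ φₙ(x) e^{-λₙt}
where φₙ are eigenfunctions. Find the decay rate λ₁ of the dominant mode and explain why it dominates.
Eigenvalues: λₙ = 4.6n²π²/2².
First three modes:
  n=1: λ₁ = 4.6π²/2² ≈ 11.35
  n=2: λ₂ = 18.4π²/2² ≈ 45.4 (4× faster decay)
  n=3: λ₃ = 41.4π²/2² ≈ 102.15 (9× faster decay)
As t → ∞, higher modes decay exponentially faster. The n=1 mode dominates: v ~ c₁ sin(πx/2) e^{-λ₁t}.
Decay rate: λ₁ = 4.6π²/2² ≈ 11.35.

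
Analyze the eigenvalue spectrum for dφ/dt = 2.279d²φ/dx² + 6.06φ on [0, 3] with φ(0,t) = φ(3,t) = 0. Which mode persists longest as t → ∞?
Eigenvalues: λₙ = 2.279n²π²/3² - 6.06.
First three modes:
  n=1: λ₁ = 2.279π²/3² - 6.06 ≈ -3.561
  n=2: λ₂ = 9.116π²/3² - 6.06 ≈ 3.937
  n=3: λ₃ = 20.511π²/3² - 6.06 ≈ 16.433
Since 2.279π²/3² ≈ 2.499 < 6.06, λ₁ < 0.
The n=1 mode grows fastest (−λₙ is largest for n=1) → dominates.
Asymptotic: φ ~ c₁ sin(πx/3) e^{3.561t} (exponential growth at rate −λ₁ ≈ 3.561).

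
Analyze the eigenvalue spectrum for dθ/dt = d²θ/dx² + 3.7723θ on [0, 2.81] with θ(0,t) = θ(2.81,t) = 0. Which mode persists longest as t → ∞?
Eigenvalues: λₙ = n²π²/2.81² - 3.7723.
First three modes:
  n=1: λ₁ = π²/2.81² - 3.7723 ≈ -2.522
  n=2: λ₂ = 4π²/2.81² - 3.7723 ≈ 1.227
  n=3: λ₃ = 9π²/2.81² - 3.7723 ≈ 7.477
Since π²/2.81² ≈ 1.25 < 3.7723, λ₁ < 0.
The n=1 mode grows fastest (−λₙ is largest for n=1) → dominates.
Asymptotic: θ ~ c₁ sin(πx/2.81) e^{2.522t} (exponential growth at rate −λ₁ ≈ 2.522).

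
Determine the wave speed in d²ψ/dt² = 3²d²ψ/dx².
Speed = 3. Information travels along characteristics x = x₀ ± 3t.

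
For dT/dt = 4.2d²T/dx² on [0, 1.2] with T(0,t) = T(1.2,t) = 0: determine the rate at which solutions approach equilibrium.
Eigenvalues: λₙ = 4.2n²π²/1.2².
First three modes:
  n=1: λ₁ = 4.2π²/1.2² ≈ 28.786
  n=2: λ₂ = 16.8π²/1.2² ≈ 115.145 (4× faster decay)
  n=3: λ₃ = 37.8π²/1.2² ≈ 259.077 (9× faster decay)
As t → ∞, higher modes decay exponentially faster. The n=1 mode dominates: T ~ c₁ sin(πx/1.2) e^{-λ₁t}.
Decay rate: λ₁ = 4.2π²/1.2² ≈ 28.786.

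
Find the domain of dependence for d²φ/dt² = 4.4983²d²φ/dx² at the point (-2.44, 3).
Domain of dependence: [-15.9349, 11.0549]. Signals travel at speed 4.4983, so data within |x - -2.44| ≤ 4.4983·3 = 13.4949 can reach the point.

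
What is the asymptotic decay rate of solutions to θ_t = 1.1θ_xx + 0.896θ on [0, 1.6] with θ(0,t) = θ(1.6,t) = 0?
Eigenvalues: λₙ = 1.1n²π²/1.6² - 0.896.
First three modes:
  n=1: λ₁ = 1.1π²/1.6² - 0.896 ≈ 3.345
  n=2: λ₂ = 4.4π²/1.6² - 0.896 ≈ 16.067
  n=3: λ₃ = 9.9π²/1.6² - 0.896 ≈ 37.272
Since 1.1π²/1.6² ≈ 4.241 > 0.896, all λₙ > 0.
The n=1 mode decays slowest → dominates as t → ∞.
Asymptotic: θ ~ c₁ sin(πx/1.6) e^{-λ₁t} with decay rate λ₁ ≈ 3.345.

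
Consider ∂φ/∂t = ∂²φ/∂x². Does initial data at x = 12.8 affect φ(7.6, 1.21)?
Yes, for any finite x. The heat equation has infinite propagation speed, so all initial data affects all points at any t > 0.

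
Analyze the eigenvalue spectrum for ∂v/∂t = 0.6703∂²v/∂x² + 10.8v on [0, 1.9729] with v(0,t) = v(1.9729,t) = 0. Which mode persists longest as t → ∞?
Eigenvalues: λₙ = 0.6703n²π²/1.9729² - 10.8.
First three modes:
  n=1: λ₁ = 0.6703π²/1.9729² - 10.8 ≈ -9.1
  n=2: λ₂ = 2.6812π²/1.9729² - 10.8 ≈ -4.001
  n=3: λ₃ = 6.0327π²/1.9729² - 10.8 ≈ 4.497
Since 0.6703π²/1.9729² ≈ 1.7 < 10.8, λ₁ < 0.
The n=1 mode grows fastest (−λₙ is largest for n=1) → dominates.
Asymptotic: v ~ c₁ sin(πx/1.9729) e^{9.1t} (exponential growth at rate −λ₁ ≈ 9.1).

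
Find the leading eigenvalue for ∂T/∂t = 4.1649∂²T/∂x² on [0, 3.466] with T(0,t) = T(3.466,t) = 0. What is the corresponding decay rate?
Eigenvalues: λₙ = 4.1649n²π²/3.466².
First three modes:
  n=1: λ₁ = 4.1649π²/3.466² ≈ 3.422
  n=2: λ₂ = 16.6596π²/3.466² ≈ 13.687 (4× faster decay)
  n=3: λ₃ = 37.4841π²/3.466² ≈ 30.796 (9× faster decay)
As t → ∞, higher modes decay exponentially faster. The n=1 mode dominates: T ~ c₁ sin(πx/3.466) e^{-λ₁t}.
Decay rate: λ₁ = 4.1649π²/3.466² ≈ 3.422.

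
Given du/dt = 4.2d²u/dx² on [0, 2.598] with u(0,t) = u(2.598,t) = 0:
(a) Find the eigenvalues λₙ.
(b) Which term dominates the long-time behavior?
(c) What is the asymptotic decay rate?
Eigenvalues: λₙ = 4.2n²π²/2.598².
First three modes:
  n=1: λ₁ = 4.2π²/2.598² ≈ 6.141
  n=2: λ₂ = 16.8π²/2.598² ≈ 24.566 (4× faster decay)
  n=3: λ₃ = 37.8π²/2.598² ≈ 55.273 (9× faster decay)
As t → ∞, higher modes decay exponentially faster. The n=1 mode dominates: u ~ c₁ sin(πx/2.598) e^{-λ₁t}.
Decay rate: λ₁ = 4.2π²/2.598² ≈ 6.141.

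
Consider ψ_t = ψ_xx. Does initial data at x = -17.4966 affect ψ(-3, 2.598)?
Yes, for any finite x. The heat equation has infinite propagation speed, so all initial data affects all points at any t > 0.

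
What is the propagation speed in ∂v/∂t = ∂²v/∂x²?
Infinite. The heat equation is parabolic, not hyperbolic, so disturbances propagate instantly.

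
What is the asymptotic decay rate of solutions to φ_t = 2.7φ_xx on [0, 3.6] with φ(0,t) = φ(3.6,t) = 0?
Eigenvalues: λₙ = 2.7n²π²/3.6².
First three modes:
  n=1: λ₁ = 2.7π²/3.6² ≈ 2.056
  n=2: λ₂ = 10.8π²/3.6² ≈ 8.225 (4× faster decay)
  n=3: λ₃ = 24.3π²/3.6² ≈ 18.506 (9× faster decay)
As t → ∞, higher modes decay exponentially faster. The n=1 mode dominates: φ ~ c₁ sin(πx/3.6) e^{-λ₁t}.
Decay rate: λ₁ = 2.7π²/3.6² ≈ 2.056.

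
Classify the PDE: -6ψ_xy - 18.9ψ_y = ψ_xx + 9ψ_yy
Rewriting in standard form: -ψ_xx - 6ψ_xy - 9ψ_yy - 18.9ψ_y = 0. A = -1, B = -6, C = -9. Discriminant B² - 4AC = 0. Since 0 = 0, parabolic.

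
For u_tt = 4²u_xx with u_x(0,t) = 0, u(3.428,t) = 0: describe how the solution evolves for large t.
u oscillates (no decay). Energy is conserved; the solution oscillates indefinitely as standing waves.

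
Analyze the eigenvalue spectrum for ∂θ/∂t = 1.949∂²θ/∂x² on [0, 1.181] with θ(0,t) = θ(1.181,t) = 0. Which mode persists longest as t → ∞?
Eigenvalues: λₙ = 1.949n²π²/1.181².
First three modes:
  n=1: λ₁ = 1.949π²/1.181² ≈ 13.792
  n=2: λ₂ = 7.796π²/1.181² ≈ 55.166 (4× faster decay)
  n=3: λ₃ = 17.541π²/1.181² ≈ 124.124 (9× faster decay)
As t → ∞, higher modes decay exponentially faster. The n=1 mode dominates: θ ~ c₁ sin(πx/1.181) e^{-λ₁t}.
Decay rate: λ₁ = 1.949π²/1.181² ≈ 13.792.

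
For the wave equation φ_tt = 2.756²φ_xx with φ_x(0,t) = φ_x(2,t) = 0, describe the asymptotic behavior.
φ oscillates about a mean that drifts linearly in t (generically unbounded; no decay). There is no damping, so the nonconstant modes persist as standing waves (energy conserved, no decay). But with Neumann conditions at both ends the constant mode has eigenvalue 0: the spatial mean M(t) of φ satisfies M'' = 0, so M(t) = M(0) + M'(0)·t. Unless the initial velocity has zero mean (∫φ_t(x,0)dx = 0), the solution grows linearly in t (unbounded, though not exponentially); if it does have zero mean, the solution stays bounded and simply oscillates.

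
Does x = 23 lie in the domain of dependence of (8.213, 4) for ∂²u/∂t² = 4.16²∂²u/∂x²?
Yes. The domain of dependence is [-8.427, 24.853], and 23 ∈ [-8.427, 24.853].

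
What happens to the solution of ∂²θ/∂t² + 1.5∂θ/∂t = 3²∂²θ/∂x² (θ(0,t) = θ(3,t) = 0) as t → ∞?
θ → 0. Damping (γ=1.5) dissipates energy; oscillations decay exponentially.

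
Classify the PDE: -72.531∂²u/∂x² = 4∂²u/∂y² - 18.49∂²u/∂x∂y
Rewriting in standard form: -72.531∂²u/∂x² + 18.49∂²u/∂x∂y - 4∂²u/∂y² = 0. A = -72.531, B = 18.49, C = -4. Discriminant B² - 4AC = -818.6159. Since -818.6159 < 0, elliptic.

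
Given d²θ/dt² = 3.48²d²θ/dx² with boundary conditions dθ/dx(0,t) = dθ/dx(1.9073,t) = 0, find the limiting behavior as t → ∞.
θ oscillates about a mean that drifts linearly in t (generically unbounded; no decay). There is no damping, so the nonconstant modes persist as standing waves (energy conserved, no decay). But with Neumann conditions at both ends the constant mode has eigenvalue 0: the spatial mean M(t) of θ satisfies M'' = 0, so M(t) = M(0) + M'(0)·t. Unless the initial velocity has zero mean (∫θ_t(x,0)dx = 0), the solution grows linearly in t (unbounded, though not exponentially); if it does have zero mean, the solution stays bounded and simply oscillates.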